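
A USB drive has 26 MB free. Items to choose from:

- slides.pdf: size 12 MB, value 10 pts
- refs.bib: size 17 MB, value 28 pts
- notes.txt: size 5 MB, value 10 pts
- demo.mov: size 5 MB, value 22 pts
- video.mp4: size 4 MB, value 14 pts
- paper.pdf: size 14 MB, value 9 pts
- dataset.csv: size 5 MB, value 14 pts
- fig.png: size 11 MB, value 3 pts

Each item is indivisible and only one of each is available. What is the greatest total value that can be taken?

64 pts

Check high-value combinations within 26 MB:
- refs.bib+demo.mov+video.mp4: size 17+5+4=26, value 28+22+14=64
- notes.txt+demo.mov+video.mp4+dataset.csv: size 5+5+4+5=19, value 10+22+14+14=60
- slides.pdf+demo.mov+video.mp4+dataset.csv: size 12+5+4+5=26, value 10+22+14+14=60
- slides.pdf+notes.txt+demo.mov+video.mp4: size 12+5+5+4=26, value 10+10+22+14=56
- refs.bib+video.mp4+dataset.csv: size 17+4+5=26, value 28+14+14=56
Best: 64 pts.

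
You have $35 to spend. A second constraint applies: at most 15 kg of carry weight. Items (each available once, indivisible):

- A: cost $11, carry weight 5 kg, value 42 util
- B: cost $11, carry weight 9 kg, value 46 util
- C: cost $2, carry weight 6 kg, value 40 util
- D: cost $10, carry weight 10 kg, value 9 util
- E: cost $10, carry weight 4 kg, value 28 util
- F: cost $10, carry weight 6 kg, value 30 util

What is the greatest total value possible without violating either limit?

110 util

Feasible sets respecting both limits:
- A+C+E: cost 23, carry weight 15, value 110
- A+E+F: cost 31, carry weight 15, value 100
- A+B: cost 22, carry weight 14, value 88
- B+C: cost 13, carry weight 15, value 86
Best: 110 util.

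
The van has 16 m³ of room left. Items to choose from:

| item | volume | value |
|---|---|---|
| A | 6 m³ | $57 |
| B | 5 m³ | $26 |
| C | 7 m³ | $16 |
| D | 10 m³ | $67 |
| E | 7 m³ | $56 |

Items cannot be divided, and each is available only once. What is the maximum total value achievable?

$124

Check high-value combinations within 16 m³:
- A+D: volume 6+10=16, value 57+67=124
- A+E: volume 6+7=13, value 57+56=113
- B+D: volume 5+10=15, value 26+67=93
- A+B: volume 6+5=11, value 57+26=83
- B+E: volume 5+7=12, value 26+56=82
Best: $124.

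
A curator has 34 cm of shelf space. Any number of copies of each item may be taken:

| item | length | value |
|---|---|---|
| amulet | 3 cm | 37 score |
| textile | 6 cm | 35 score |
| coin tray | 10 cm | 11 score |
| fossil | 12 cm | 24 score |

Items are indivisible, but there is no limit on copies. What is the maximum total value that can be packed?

407 score

Best value-per-unit is amulet at 37/3, and filling with it alone uses length 11×3=33. No mix of the others beats 11×37 = 407.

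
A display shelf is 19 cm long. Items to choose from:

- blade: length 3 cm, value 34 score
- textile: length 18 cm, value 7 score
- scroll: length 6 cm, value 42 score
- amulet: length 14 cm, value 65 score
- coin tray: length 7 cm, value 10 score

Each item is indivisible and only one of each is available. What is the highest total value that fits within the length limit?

99 score

Check high-value combinations within 19 cm:
- blade+amulet: length 3+14=17, value 34+65=99
- blade+scroll+coin tray: length 3+6+7=16, value 34+42+10=86
- blade+scroll: length 3+6=9, value 34+42=76
- amulet: length 14, value 65
Best: 99 score.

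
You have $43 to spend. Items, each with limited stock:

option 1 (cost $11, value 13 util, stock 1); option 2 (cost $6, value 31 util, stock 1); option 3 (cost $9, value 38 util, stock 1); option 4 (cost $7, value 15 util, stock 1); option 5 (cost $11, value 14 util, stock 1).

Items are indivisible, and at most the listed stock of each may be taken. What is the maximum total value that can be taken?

98 util

Best selections within cost 43 and stock limits:
- 1×option 2 + 1×option 3 + 1×option 4 + 1×option 5: cost 33, value 98
- 1×option 1 + 1×option 2 + 1×option 3 + 1×option 4: cost 33, value 97
- 1×option 1 + 1×option 2 + 1×option 3 + 1×option 5: cost 37, value 96
Best: 98 util.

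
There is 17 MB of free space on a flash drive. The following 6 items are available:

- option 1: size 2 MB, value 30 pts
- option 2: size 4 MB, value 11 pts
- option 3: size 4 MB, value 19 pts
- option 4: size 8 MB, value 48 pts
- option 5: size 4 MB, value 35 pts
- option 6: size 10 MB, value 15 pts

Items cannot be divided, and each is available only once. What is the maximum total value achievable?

113 pts

Check high-value combinations within 17 MB:
- option 1+option 4+option 5: size 2+8+4=14, value 30+48+35=113
- option 3+option 4+option 5: size 4+8+4=16, value 19+48+35=102
- option 1+option 3+option 4: size 2+4+8=14, value 30+19+48=97
Best: 113 pts.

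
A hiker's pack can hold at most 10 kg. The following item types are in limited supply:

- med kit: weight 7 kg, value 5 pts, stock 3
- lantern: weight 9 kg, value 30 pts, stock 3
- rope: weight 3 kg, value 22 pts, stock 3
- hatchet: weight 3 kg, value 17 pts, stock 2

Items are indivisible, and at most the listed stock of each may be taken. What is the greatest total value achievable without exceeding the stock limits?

Top feasible selections:
- 3×rope: weight 9, value 66
- 2×rope + 1×hatchet: weight 9, value 61
- 1×rope + 2×hatchet: weight 9, value 56
- 2×rope: weight 6, value 44
Best: 66 pts.

66 pts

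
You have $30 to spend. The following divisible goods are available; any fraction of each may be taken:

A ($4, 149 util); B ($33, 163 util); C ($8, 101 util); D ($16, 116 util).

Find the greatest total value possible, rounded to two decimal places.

Take in order of value per unit:
- A (149/4 per unit): all 4 → value 149, running total 149.00
- C (101/8 per unit): all 8 → value 101, running total 250.00
- D (116/16 per unit): all 16 → value 116, running total 366.00
- B (163/33 per unit): 2 of 33 → value 2×163/33 = 9.8788, running total 375.88
Total 375.88.

375.88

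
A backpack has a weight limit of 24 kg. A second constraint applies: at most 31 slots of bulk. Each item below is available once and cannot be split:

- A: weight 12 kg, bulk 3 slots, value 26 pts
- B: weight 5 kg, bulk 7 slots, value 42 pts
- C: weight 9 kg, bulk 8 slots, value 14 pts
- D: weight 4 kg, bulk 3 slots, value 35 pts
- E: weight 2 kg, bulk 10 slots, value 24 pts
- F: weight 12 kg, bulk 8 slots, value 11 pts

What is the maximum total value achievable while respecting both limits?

127 pts

Feasible sets respecting both limits:
- A+B+D+E: weight 23, bulk 23, value 127
- B+C+D+E: weight 20, bulk 28, value 115
- B+D+E+F: weight 23, bulk 28, value 112
- A+B+D: weight 21, bulk 13, value 103
Best: 127 pts.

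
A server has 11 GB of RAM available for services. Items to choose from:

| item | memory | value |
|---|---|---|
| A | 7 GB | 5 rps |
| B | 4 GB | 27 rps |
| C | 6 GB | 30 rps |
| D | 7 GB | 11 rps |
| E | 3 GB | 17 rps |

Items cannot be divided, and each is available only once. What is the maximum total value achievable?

Check high-value combinations within 11 GB:
- B+C: memory 4+6=10, value 27+30=57
- C+E: memory 6+3=9, value 30+17=47
- B+E: memory 4+3=7, value 27+17=44
Best: 57 rps.

57 rps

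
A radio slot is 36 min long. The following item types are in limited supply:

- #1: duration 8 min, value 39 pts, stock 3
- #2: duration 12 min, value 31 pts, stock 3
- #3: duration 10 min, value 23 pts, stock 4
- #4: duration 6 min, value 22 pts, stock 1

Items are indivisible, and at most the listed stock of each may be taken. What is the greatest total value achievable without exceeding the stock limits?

148 pts

Top feasible selections:
- 3×#1 + 1×#2: duration 36, value 148
- 3×#1 + 1×#3: duration 34, value 140
Best: 148 pts.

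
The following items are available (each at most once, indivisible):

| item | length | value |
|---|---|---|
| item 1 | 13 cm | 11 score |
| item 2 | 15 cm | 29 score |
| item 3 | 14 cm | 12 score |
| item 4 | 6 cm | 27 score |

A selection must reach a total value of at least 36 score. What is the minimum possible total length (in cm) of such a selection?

Subsets with value ≥ 36, sorted by total length:
- item 1+item 4: length 19, value 38
- item 3+item 4: length 20, value 39
- item 2+item 4: length 21, value 56
- item 1+item 2: length 28, value 40
Minimum length: 19 cm.

19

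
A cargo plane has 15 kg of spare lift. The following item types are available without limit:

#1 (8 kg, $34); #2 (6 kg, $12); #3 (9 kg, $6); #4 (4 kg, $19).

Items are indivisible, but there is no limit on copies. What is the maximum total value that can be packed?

Best value-per-unit is #4 at 19/4, and filling with it alone uses weight 3×4=12. No mix of the others beats 3×19 = 57.

$57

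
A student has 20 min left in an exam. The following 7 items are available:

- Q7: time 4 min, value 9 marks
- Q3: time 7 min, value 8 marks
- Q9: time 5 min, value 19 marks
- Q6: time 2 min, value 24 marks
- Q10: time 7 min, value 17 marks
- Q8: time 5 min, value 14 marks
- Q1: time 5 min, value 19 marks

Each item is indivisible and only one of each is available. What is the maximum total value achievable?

79 marks

Check high-value combinations within 20 min:
- Q9+Q6+Q10+Q1: time 5+2+7+5=19, value 19+24+17+19=79
- Q9+Q6+Q8+Q1: time 5+2+5+5=17, value 19+24+14+19=76
- Q9+Q6+Q10+Q8: time 5+2+7+5=19, value 19+24+17+14=74
Best: 79 marks.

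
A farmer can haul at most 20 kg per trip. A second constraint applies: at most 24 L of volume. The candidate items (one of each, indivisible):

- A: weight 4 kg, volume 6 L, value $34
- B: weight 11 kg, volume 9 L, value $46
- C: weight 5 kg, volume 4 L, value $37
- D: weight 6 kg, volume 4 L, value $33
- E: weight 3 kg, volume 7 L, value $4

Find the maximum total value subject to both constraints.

Feasible sets respecting both limits:
- A+B+C: weight 20, volume 19, value 117
- A+C+D+E: weight 18, volume 21, value 108
- A+C+D: weight 15, volume 14, value 104
Best: $117.

$117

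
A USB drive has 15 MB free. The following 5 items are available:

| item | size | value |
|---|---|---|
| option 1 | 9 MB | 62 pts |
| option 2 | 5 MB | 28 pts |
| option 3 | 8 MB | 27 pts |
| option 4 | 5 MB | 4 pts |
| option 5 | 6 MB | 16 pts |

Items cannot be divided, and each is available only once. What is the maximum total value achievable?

90 pts

Check high-value combinations within 15 MB:
- option 1+option 2: size 9+5=14, value 62+28=90
- option 1+option 5: size 9+6=15, value 62+16=78
- option 1+option 4: size 9+5=14, value 62+4=66
- option 1: size 9, value 62
Best: 90 pts.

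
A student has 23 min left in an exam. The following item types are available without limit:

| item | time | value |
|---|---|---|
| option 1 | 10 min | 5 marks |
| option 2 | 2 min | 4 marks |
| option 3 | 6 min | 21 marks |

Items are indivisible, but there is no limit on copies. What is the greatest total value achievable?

71 marks

Best value-per-unit is option 3 at 21/6; filling with it alone gives 3×21 = 63.
Optimal mix: 2×option 2 + 3×option 3 → time 22, value 71.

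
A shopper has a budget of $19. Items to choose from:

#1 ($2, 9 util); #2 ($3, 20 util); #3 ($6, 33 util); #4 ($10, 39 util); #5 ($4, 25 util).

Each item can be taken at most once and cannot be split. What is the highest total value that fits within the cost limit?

Check high-value combinations within $19:
- #1+#2+#4+#5: cost 2+3+10+4=19, value 9+20+39+25=93
- #2+#3+#4: cost 3+6+10=19, value 20+33+39=92
- #1+#2+#3+#5: cost 2+3+6+4=15, value 9+20+33+25=87
- #2+#4+#5: cost 3+10+4=17, value 20+39+25=84
- #1+#3+#4: cost 2+6+10=18, value 9+33+39=81
Best: 93 util.

93 util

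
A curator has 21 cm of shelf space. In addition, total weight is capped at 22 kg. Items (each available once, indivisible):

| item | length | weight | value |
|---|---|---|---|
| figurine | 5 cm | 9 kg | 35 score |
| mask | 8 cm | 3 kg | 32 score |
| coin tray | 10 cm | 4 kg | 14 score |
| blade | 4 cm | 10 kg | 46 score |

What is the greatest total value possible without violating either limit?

113 score

Feasible sets respecting both limits:
- figurine+mask+blade: length 17, weight 22, value 113
- figurine+blade: length 9, weight 19, value 81
- mask+blade: length 12, weight 13, value 78
Best: 113 score.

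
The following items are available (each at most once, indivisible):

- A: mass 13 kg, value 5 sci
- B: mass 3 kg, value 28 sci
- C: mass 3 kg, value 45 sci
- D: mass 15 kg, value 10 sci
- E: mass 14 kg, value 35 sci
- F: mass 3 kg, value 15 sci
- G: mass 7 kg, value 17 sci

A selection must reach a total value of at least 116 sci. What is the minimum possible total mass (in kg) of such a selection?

Subsets with value ≥ 116, sorted by total mass:
- B+C+E+F: mass 23, value 123
- B+C+E+G: mass 27, value 125
- B+C+E+F+G: mass 30, value 140
- B+C+D+E: mass 35, value 118
Minimum mass: 23 kg.

23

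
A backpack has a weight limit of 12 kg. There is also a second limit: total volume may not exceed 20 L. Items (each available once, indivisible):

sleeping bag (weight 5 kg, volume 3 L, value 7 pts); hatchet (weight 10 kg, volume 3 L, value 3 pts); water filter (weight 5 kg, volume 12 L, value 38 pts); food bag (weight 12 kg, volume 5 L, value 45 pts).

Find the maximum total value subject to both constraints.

Feasible sets respecting both limits:
- sleeping bag+water filter: weight 10, volume 15, value 45
- food bag: weight 12, volume 5, value 45
- water filter: weight 5, volume 12, value 38
Best: 45 pts.

45 pts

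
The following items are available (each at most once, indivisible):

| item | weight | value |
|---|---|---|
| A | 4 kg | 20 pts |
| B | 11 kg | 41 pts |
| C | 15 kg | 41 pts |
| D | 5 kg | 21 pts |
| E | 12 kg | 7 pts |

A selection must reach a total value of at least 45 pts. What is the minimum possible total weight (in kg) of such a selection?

15

Subsets with value ≥ 45, sorted by total weight:
- A+B: weight 15, value 61
- B+D: weight 16, value 62
- A+C: weight 19, value 61
Minimum weight: 15 kg.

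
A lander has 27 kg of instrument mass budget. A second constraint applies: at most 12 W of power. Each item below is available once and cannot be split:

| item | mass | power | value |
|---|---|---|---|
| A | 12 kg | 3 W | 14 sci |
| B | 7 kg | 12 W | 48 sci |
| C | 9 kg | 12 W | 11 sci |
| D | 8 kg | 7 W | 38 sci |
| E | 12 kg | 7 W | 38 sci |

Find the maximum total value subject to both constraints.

52 sci

Feasible sets respecting both limits:
- A+D: mass 20, power 10, value 52
- A+E: mass 24, power 10, value 52
- B: mass 7, power 12, value 48
- D: mass 8, power 7, value 38
Best: 52 sci.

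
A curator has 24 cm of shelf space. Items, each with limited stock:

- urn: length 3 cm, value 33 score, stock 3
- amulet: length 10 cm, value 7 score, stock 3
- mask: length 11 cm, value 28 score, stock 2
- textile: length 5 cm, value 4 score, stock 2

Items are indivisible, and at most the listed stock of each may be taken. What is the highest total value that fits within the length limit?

Best selections within length 24 and stock limits:
- 3×urn + 1×mask: length 20, value 127
- 3×urn + 1×amulet + 1×textile: length 24, value 110
- 3×urn + 2×textile: length 19, value 107
Best: 127 score.

127 score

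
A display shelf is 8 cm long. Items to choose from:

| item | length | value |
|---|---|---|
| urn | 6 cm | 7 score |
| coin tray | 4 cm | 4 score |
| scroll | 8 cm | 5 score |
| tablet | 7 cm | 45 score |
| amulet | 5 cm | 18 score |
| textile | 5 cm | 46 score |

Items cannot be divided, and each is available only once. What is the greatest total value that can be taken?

Check high-value combinations within 8 cm:
- textile: length 5, value 46
- tablet: length 7, value 45
- amulet: length 5, value 18
- urn: length 6, value 7
Best: 46 score.

46 score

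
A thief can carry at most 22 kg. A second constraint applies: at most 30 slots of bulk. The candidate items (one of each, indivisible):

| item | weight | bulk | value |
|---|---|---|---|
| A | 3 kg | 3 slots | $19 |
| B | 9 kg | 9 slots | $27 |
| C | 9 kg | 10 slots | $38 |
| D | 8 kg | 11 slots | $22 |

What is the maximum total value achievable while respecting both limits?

Feasible sets respecting both limits:
- A+B+C: weight 21, bulk 22, value 84
- A+C+D: weight 20, bulk 24, value 79
- A+B+D: weight 20, bulk 23, value 68
- B+C: weight 18, bulk 19, value 65
Best: $84.

$84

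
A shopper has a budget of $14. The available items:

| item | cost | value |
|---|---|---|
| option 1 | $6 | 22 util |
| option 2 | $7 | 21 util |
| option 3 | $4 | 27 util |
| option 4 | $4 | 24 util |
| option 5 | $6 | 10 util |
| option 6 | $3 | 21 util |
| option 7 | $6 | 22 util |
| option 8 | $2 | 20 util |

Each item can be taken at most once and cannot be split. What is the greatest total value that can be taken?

92 util

This is a 0/1 knapsack; check combinations near the capacity.
- option 3+option 4+option 6+option 8: cost 4+4+3+2=13, value 27+24+21+20=92
- option 1+option 3+option 4: cost 6+4+4=14, value 22+27+24=73
- option 3+option 4+option 7: cost 4+4+6=14, value 27+24+22=73
Best: 92 util.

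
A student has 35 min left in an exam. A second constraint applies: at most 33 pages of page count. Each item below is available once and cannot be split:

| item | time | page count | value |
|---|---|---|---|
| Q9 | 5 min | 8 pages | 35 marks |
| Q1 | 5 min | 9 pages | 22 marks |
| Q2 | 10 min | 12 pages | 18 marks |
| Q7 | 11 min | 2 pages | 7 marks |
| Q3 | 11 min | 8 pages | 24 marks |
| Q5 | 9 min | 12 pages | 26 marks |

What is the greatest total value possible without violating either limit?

Feasible sets respecting both limits:
- Q9+Q1+Q7+Q5: time 30, page count 31, value 90
- Q9+Q1+Q7+Q3: time 32, page count 27, value 88
- Q9+Q3+Q5: time 25, page count 28, value 85
- Q9+Q1+Q5: time 19, page count 29, value 83
Best: 90 marks.

90 marks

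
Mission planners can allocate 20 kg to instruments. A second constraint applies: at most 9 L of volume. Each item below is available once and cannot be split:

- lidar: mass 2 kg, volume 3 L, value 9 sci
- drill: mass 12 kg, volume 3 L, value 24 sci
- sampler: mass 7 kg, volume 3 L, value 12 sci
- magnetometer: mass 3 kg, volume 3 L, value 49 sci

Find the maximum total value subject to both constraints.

82 sci

Feasible sets respecting both limits:
- lidar+drill+magnetometer: mass 17, volume 9, value 82
- drill+magnetometer: mass 15, volume 6, value 73
- lidar+sampler+magnetometer: mass 12, volume 9, value 70
- sampler+magnetometer: mass 10, volume 6, value 61
Best: 82 sci.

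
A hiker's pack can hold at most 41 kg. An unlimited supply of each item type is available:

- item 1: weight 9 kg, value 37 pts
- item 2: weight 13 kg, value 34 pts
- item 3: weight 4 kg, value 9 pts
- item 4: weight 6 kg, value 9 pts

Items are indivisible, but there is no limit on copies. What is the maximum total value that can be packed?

157 pts

Best value-per-unit is item 1 at 37/9; filling with it alone gives 4×37 = 148.
Optimal mix: 4×item 1 + 1×item 3 → weight 40, value 157.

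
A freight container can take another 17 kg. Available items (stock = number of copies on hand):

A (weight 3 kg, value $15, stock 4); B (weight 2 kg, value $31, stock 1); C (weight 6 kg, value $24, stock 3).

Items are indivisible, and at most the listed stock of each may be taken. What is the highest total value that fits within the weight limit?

$100

Top feasible selections:
- 3×A + 1×B + 1×C: weight 17, value 100
- 1×A + 1×B + 2×C: weight 17, value 94
- 4×A + 1×B: weight 14, value 91
Best: $100.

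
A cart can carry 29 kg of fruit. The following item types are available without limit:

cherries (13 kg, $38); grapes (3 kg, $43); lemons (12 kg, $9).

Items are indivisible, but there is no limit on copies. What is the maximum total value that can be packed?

$387

Best value-per-unit is grapes at 43/3, and filling with it alone uses weight 9×3=27. No mix of the others beats 9×43 = 387.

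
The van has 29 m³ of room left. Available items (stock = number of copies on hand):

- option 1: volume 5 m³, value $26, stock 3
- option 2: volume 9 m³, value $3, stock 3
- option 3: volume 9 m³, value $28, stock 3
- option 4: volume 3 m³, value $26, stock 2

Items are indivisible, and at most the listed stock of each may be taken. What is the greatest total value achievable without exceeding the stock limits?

Best selections within volume 29 and stock limits:
- 1×option 1 + 2×option 3 + 2×option 4: volume 29, value 134
- 2×option 1 + 1×option 3 + 2×option 4: volume 25, value 132
- 3×option 1 + 1×option 3 + 1×option 4: volume 27, value 132
Best: $134.

$134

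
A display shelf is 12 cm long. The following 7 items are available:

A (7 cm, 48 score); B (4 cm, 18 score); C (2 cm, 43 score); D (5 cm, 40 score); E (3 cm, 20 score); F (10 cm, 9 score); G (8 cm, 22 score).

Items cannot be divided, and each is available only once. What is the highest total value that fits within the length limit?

111 score

Check high-value combinations within 12 cm:
- A+C+E: length 7+2+3=12, value 48+43+20=111
- C+D+E: length 2+5+3=10, value 43+40+20=103
- B+C+D: length 4+2+5=11, value 18+43+40=101
- A+C: length 7+2=9, value 48+43=91
Best: 111 score.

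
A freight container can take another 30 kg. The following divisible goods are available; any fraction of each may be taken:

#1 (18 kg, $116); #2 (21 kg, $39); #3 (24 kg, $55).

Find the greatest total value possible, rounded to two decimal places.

143.50

Take in order of value per unit:
- #1 (116/18 per unit): all 18 → value 116, running total 116.00
- #3 (55/24 per unit): 12 of 24 → value 12×55/24 = 27.5000, running total 143.50
Total 143.50.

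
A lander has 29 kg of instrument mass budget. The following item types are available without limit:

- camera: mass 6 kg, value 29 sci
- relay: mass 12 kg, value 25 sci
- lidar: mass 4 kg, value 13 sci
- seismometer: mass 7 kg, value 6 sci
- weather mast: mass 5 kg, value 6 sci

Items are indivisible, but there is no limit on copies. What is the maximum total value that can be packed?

Best value-per-unit is camera at 29/6; filling with it alone gives 4×29 = 116.
Optimal mix: 4×camera + 1×lidar → mass 28, value 129.

129 sci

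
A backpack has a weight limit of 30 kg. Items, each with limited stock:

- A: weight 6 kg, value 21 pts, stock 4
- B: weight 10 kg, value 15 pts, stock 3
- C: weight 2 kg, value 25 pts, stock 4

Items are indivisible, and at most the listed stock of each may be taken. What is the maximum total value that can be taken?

163 pts

Top feasible selections:
- 3×A + 4×C: weight 26, value 163
- 4×A + 3×C: weight 30, value 159
- 2×A + 1×B + 4×C: weight 30, value 157
- 2×A + 4×C: weight 20, value 142
Best: 163 pts.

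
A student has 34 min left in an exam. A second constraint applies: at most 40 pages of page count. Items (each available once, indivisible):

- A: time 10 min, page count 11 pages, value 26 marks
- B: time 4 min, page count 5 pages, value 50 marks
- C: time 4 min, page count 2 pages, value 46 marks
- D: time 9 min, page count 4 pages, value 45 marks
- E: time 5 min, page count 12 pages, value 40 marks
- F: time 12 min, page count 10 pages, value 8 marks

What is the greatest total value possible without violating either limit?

Feasible sets respecting both limits:
- A+B+C+D+E: time 32, page count 34, value 207
- B+C+D+E+F: time 34, page count 33, value 189
- B+C+D+E: time 22, page count 23, value 181
- A+B+C+D: time 27, page count 22, value 167
Best: 207 marks.

207 marks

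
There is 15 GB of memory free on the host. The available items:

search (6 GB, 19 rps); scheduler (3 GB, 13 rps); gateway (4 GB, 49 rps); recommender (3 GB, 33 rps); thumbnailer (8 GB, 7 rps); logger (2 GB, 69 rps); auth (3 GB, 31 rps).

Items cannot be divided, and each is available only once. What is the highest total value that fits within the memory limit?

This is a 0/1 knapsack; check combinations near the capacity.
- scheduler+gateway+recommender+logger+auth: memory 3+4+3+2+3=15, value 13+49+33+69+31=195
- gateway+recommender+logger+auth: memory 4+3+2+3=12, value 49+33+69+31=182
- search+gateway+recommender+logger: memory 6+4+3+2=15, value 19+49+33+69=170
- search+gateway+logger+auth: memory 6+4+2+3=15, value 19+49+69+31=168
Best: 195 rps.

195 rps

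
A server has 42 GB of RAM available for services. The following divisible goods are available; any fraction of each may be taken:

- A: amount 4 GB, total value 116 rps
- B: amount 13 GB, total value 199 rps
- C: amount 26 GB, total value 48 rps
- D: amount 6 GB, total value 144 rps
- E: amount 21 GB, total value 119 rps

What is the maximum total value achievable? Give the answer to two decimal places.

Take in order of value per unit:
- A (116/4 per unit): all 4 → value 116, running total 116.00
- D (144/6 per unit): all 6 → value 144, running total 260.00
- B (199/13 per unit): all 13 → value 199, running total 459.00
- E (119/21 per unit): 19 of 21 → value 19×119/21 = 107.6667, running total 566.67
Total 566.67.

566.67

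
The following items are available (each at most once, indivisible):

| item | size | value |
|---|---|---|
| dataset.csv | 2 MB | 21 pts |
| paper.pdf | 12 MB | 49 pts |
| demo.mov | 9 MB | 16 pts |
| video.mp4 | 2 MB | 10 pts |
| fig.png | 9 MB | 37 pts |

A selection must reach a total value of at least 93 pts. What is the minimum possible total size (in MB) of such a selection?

Subsets with value ≥ 93, sorted by total size:
- dataset.csv+paper.pdf+fig.png: size 23, value 107
- paper.pdf+video.mp4+fig.png: size 23, value 96
- dataset.csv+paper.pdf+video.mp4+fig.png: size 25, value 117
- dataset.csv+paper.pdf+demo.mov+video.mp4: size 25, value 96
Minimum size: 23 MB.

23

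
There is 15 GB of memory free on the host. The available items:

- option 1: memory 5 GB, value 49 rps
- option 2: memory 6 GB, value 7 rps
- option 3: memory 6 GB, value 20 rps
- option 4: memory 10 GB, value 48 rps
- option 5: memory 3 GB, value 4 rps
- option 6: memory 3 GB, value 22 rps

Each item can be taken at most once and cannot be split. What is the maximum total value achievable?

Check high-value combinations within 15 GB:
- option 1+option 4: memory 5+10=15, value 49+48=97
- option 1+option 3+option 6: memory 5+6+3=14, value 49+20+22=91
- option 1+option 2+option 6: memory 5+6+3=14, value 49+7+22=78
- option 1+option 5+option 6: memory 5+3+3=11, value 49+4+22=75
- option 1+option 3+option 5: memory 5+6+3=14, value 49+20+4=73
Best: 97 rps.

97 rps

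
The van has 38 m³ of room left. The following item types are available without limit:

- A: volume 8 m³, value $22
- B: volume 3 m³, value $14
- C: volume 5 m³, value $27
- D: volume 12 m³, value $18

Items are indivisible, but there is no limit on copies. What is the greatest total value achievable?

$203

Best value-per-unit is C at 27/5; filling with it alone gives 7×27 = 189.
Optimal mix: 1×B + 7×C → volume 38, value 203.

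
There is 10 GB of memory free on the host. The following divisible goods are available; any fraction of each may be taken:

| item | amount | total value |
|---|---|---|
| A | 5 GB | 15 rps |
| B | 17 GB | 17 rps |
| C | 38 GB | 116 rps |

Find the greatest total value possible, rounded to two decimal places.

Take in order of value per unit:
- C (116/38 per unit): 10 of 38 → value 10×116/38 = 30.5263, running total 30.53
Total 30.53.

30.53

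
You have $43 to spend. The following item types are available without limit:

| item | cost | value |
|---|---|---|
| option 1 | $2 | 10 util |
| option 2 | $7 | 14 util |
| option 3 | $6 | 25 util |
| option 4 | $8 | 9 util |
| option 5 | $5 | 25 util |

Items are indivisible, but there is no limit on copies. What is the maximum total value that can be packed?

215 util

Best value-per-unit is option 1 at 10/2; filling with it alone gives 21×10 = 210.
Optimal mix: 19×option 1 + 1×option 5 → cost 43, value 215.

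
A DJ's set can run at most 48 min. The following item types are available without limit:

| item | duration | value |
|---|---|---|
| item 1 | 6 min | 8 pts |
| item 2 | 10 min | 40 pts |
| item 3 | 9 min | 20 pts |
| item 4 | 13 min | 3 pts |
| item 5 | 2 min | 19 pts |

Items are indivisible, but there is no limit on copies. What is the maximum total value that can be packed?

Best value-per-unit is item 5 at 19/2, and filling with it alone uses duration 24×2=48. No mix of the others beats 24×19 = 456.

456 pts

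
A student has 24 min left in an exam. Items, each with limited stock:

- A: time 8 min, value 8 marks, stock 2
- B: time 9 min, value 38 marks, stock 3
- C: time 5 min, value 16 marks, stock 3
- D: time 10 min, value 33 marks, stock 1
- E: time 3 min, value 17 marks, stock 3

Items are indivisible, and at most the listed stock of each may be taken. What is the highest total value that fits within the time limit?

110 marks

Best selections within time 24 and stock limits:
- 2×B + 2×E: time 24, value 110
- 1×B + 1×C + 3×E: time 23, value 105
- 1×C + 1×D + 3×E: time 24, value 100
Best: 110 marks.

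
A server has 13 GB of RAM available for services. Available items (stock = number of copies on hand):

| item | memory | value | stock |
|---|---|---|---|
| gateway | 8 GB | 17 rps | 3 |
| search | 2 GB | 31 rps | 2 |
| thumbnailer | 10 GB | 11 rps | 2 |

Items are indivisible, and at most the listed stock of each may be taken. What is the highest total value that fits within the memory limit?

79 rps

Top feasible selections:
- 1×gateway + 2×search: memory 12, value 79
- 2×search: memory 4, value 62
Best: 79 rps.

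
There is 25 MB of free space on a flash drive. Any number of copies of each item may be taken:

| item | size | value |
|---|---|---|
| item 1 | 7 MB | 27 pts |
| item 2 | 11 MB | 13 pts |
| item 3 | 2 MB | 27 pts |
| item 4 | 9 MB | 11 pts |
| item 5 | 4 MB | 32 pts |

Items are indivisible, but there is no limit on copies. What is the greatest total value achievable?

Best value-per-unit is item 3 at 27/2, and filling with it alone uses size 12×2=24. No mix of the others beats 12×27 = 324.

324 pts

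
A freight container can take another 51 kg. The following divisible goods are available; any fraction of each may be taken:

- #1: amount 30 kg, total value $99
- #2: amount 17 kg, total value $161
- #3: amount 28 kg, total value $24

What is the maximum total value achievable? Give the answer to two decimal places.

Take in order of value per unit:
- #2 (161/17 per unit): all 17 → value 161, running total 161.00
- #1 (99/30 per unit): all 30 → value 99, running total 260.00
- #3 (24/28 per unit): 4 of 28 → value 4×24/28 = 3.4286, running total 263.43
Total 263.43.

263.43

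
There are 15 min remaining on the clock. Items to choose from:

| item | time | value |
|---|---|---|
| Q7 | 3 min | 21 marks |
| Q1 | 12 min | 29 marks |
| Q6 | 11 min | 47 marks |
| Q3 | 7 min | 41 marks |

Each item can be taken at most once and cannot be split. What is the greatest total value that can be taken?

Check high-value combinations within 15 min:
- Q7+Q6: time 3+11=14, value 21+47=68
- Q7+Q3: time 3+7=10, value 21+41=62
- Q7+Q1: time 3+12=15, value 21+29=50
- Q6: time 11, value 47
Best: 68 marks.

68 marks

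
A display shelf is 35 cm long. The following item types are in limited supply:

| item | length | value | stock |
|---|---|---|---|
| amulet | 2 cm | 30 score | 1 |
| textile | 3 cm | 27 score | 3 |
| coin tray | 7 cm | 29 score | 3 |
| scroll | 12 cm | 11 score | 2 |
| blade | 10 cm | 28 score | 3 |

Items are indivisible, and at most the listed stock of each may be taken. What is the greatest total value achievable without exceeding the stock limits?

198 score

Top feasible selections:
- 1×amulet + 3×textile + 3×coin tray: length 32, value 198
- 1×amulet + 3×textile + 2×coin tray + 1×blade: length 35, value 197
- 1×amulet + 2×textile + 3×coin tray: length 29, value 171
Best: 198 score.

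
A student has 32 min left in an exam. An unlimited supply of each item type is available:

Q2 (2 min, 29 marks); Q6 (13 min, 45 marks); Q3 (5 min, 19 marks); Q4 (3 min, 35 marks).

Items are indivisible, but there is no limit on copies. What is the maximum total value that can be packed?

Best value-per-unit is Q2 at 29/2, and filling with it alone uses time 16×2=32. No mix of the others beats 16×29 = 464.

464 marks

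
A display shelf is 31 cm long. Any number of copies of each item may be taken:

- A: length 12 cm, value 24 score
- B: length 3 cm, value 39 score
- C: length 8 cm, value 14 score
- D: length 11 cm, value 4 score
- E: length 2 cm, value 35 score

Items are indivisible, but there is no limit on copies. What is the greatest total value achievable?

Best value-per-unit is E at 35/2; filling with it alone gives 15×35 = 525.
Optimal mix: 1×B + 14×E → length 31, value 529.

529 score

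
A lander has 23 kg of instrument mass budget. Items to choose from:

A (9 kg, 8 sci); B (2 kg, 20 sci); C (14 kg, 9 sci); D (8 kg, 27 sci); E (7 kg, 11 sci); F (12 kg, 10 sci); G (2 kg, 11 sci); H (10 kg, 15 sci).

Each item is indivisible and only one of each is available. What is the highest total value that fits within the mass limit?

73 sci

Check high-value combinations within 23 kg:
- B+D+G+H: mass 2+8+2+10=22, value 20+27+11+15=73
- B+D+E+G: mass 2+8+7+2=19, value 20+27+11+11=69
- A+B+D+G: mass 9+2+8+2=21, value 8+20+27+11=66
- B+D+H: mass 2+8+10=20, value 20+27+15=62
- B+D+G: mass 2+8+2=12, value 20+27+11=58
Best: 73 sci.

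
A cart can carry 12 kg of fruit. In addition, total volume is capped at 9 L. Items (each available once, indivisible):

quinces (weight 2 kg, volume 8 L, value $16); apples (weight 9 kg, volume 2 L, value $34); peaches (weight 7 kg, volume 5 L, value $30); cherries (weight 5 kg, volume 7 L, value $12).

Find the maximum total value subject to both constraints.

Feasible sets respecting both limits:
- apples: weight 9, volume 2, value 34
- peaches: weight 7, volume 5, value 30
- quinces: weight 2, volume 8, value 16
Best: $34.

$34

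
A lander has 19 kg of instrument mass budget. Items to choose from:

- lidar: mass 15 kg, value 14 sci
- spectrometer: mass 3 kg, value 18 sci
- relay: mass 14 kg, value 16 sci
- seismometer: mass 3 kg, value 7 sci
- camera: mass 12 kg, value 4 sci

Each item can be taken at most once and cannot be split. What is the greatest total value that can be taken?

Check high-value combinations within 19 kg:
- spectrometer+relay: mass 3+14=17, value 18+16=34
- lidar+spectrometer: mass 15+3=18, value 14+18=32
- spectrometer+seismometer+camera: mass 3+3+12=18, value 18+7+4=29
Best: 34 sci.

34 sci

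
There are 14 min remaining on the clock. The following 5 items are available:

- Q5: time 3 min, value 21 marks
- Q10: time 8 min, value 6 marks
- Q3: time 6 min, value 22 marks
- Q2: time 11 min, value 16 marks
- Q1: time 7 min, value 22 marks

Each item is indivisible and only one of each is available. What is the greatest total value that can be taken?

Check high-value combinations within 14 min:
- Q3+Q1: time 6+7=13, value 22+22=44
- Q5+Q3: time 3+6=9, value 21+22=43
- Q5+Q1: time 3+7=10, value 21+22=43
- Q5+Q2: time 3+11=14, value 21+16=37
- Q10+Q3: time 8+6=14, value 6+22=28
Best: 44 marks.

44 marks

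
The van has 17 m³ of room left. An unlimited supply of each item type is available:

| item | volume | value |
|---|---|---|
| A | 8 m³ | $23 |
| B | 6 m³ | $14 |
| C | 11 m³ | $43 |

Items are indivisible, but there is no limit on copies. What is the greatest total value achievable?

Best value-per-unit is C at 43/11; filling with it alone gives 1×43 = 43.
Optimal mix: 1×B + 1×C → volume 17, value 57.

$57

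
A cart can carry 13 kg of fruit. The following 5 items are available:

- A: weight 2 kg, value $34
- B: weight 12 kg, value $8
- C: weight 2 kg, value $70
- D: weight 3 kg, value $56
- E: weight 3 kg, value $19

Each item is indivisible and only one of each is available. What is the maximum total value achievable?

$179

Check high-value combinations within 13 kg:
- A+C+D+E: weight 2+2+3+3=10, value 34+70+56+19=179
- A+C+D: weight 2+2+3=7, value 34+70+56=160
- C+D+E: weight 2+3+3=8, value 70+56+19=145
Best: $179.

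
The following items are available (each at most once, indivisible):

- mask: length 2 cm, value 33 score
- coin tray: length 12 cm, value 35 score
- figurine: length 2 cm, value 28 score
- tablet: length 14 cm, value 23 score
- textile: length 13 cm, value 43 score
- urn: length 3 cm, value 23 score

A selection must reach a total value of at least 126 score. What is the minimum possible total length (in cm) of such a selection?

20

Subsets with value ≥ 126, sorted by total length:
- mask+figurine+textile+urn: length 20, value 127
- mask+coin tray+figurine+textile: length 29, value 139
- mask+coin tray+textile+urn: length 30, value 134
- coin tray+figurine+textile+urn: length 30, value 129
Minimum length: 20 cm.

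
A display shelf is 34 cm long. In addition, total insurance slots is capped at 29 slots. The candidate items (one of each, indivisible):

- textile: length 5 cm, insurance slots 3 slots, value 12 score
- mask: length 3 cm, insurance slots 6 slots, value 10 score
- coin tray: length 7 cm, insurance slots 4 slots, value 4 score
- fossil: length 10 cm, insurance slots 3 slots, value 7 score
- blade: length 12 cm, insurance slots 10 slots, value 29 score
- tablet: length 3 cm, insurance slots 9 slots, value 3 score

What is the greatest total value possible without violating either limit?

Feasible sets respecting both limits:
- textile+mask+fossil+blade: length 30, insurance slots 22, value 58
- textile+mask+coin tray+blade: length 27, insurance slots 23, value 55
- textile+mask+blade+tablet: length 23, insurance slots 28, value 54
Best: 58 score.

58 score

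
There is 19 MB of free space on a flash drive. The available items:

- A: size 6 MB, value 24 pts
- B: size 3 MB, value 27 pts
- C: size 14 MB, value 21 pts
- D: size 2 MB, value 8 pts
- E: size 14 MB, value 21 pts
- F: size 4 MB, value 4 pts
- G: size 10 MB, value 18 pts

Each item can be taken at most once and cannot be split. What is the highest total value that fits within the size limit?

69 pts

Check high-value combinations within 19 MB:
- A+B+G: size 6+3+10=19, value 24+27+18=69
- A+B+D+F: size 6+3+2+4=15, value 24+27+8+4=63
- A+B+D: size 6+3+2=11, value 24+27+8=59
Best: 69 pts.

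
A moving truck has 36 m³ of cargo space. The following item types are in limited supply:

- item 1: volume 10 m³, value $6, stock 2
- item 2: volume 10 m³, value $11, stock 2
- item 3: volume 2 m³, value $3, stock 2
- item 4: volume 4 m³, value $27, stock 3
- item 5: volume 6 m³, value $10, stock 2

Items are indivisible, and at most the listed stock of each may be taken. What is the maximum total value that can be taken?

$115

Top feasible selections:
- 1×item 2 + 1×item 3 + 3×item 4 + 2×item 5: volume 36, value 115
- 1×item 2 + 3×item 4 + 2×item 5: volume 34, value 112
Best: $115.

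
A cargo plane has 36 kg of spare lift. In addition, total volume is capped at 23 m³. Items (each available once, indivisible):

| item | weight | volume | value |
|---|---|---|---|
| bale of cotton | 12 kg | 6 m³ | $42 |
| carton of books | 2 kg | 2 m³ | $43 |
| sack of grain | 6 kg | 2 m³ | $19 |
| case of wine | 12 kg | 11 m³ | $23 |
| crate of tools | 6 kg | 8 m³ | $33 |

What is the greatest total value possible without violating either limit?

Feasible sets respecting both limits:
- bale of cotton+carton of books+sack of grain+crate of tools: weight 26, volume 18, value 137
- bale of cotton+carton of books+sack of grain+case of wine: weight 32, volume 21, value 127
- bale of cotton+carton of books+crate of tools: weight 20, volume 16, value 118
- carton of books+sack of grain+case of wine+crate of tools: weight 26, volume 23, value 118
Best: $137.

$137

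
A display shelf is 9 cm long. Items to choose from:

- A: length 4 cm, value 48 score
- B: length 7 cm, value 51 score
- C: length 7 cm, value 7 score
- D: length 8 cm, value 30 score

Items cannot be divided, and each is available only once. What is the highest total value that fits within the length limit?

51 score

Check high-value combinations within 9 cm:
- B: length 7, value 51
- A: length 4, value 48
- D: length 8, value 30
Best: 51 score.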